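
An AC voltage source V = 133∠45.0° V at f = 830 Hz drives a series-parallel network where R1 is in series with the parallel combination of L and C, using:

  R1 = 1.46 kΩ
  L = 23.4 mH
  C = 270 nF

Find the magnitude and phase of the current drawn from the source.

Step 1 — Angular frequency: ω = 2π·f = 2π·830 = 5215 rad/s.
Step 2 — Component impedances:
  R1: Z = R = 1460 Ω
  L: Z = jωL = j·5215·0.0234 = 0 + j122 Ω
  C: Z = 1/(jωC) = -j/(ω·C) = 0 - j710.2 Ω
Step 3 — Parallel branch: L || C = 1/(1/L + 1/C) = 0 + j147.4 Ω.
Step 4 — Series with R1: Z_total = R1 + (L || C) = 1460 + j147.4 Ω = 1467∠5.8° Ω.
Step 5 — Source phasor: V = 133∠45.0° V = 94.05 + j94.05 V.
Step 6 — Ohm's law: I = V / Z_total = (94.05 + j94.05) / (1460 + j147.4) = 0.0702 + j0.05733 A.
Step 7 — Convert to polar: |I| = 0.09064 A, ∠I = 39.2°.

I = 0.09064∠39.2° A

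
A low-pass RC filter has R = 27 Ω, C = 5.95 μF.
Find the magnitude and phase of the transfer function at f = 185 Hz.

Step 1 — Angular frequency: ω = 2π·185 = 1162 rad/s.
Step 2 — Transfer function: H(jω) = 1/(1 + jωRC).
Step 3 — Denominator: 1 + jωRC = 1 + j·1162·27·5.95e-06 = 1 + j0.1867.
Step 4 — H = 0.9663 - j0.1804.
Step 5 — Magnitude: |H| = 0.983 (-0.1 dB); phase: φ = -10.6°.

|H| = 0.983 (-0.1 dB), φ = -10.6°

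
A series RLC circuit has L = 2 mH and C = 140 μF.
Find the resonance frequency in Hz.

Step 1 — Resonance condition Im(Z)=0 gives ω₀ = 1/√(LC).
Step 2 — ω₀ = 1/√(0.002·0.00014) = 1890 rad/s.
Step 3 — f₀ = ω₀/(2π) = 300.8 Hz.

f₀ = 300.8 Hz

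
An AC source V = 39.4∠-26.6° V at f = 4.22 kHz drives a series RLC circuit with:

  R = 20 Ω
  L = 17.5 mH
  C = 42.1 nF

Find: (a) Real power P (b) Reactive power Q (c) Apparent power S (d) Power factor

Step 1 — Angular frequency: ω = 2π·f = 2π·4220 = 2.652e+04 rad/s.
Step 2 — Component impedances:
  R: Z = R = 20 Ω
  L: Z = jωL = j·2.652e+04·0.0175 = 0 + j464 Ω
  C: Z = 1/(jωC) = -j/(ω·C) = 0 - j895.8 Ω
Step 3 — Series combination: Z_total = R + L + C = 20 - j431.8 Ω = 432.3∠-87.3° Ω.
Step 4 — Source phasor: V = 39.4∠-26.6° V = 35.23 - j17.64 V.
Step 5 — Current: I = V / Z = 0.04454 + j0.07952 A = 0.09114∠60.7° A.
Step 6 — Complex power: S = V·I* = 0.1661 - j3.587 VA.
Step 7 — Real power: P = Re(S) = 0.1661 W.
Step 8 — Reactive power: Q = Im(S) = -3.587 VAR.
Step 9 — Apparent power: |S| = 3.591 VA.
Step 10 — Power factor: PF = P/|S| = 0.04627 (leading).

(a) P = 0.1661 W  (b) Q = -3.587 VAR  (c) S = 3.591 VA  (d) PF = 0.04627 (leading)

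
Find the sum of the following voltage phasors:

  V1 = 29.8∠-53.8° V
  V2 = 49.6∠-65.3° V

Step 1 — Convert each phasor to rectangular form:
  V1 = 29.8·(cos(-53.8°) + j·sin(-53.8°)) = 17.6 - j24.05 V
  V2 = 49.6·(cos(-65.3°) + j·sin(-65.3°)) = 20.73 - j45.06 V
Step 2 — Sum components: V_total = 38.33 - j69.11 V.
Step 3 — Convert to polar: |V_total| = 79.03 V, ∠V_total = -61.0°.

V_total = 79.03∠-61.0° V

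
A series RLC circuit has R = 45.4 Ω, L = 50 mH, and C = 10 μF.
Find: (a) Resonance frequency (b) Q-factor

Step 1 — Resonance condition Im(Z)=0 gives ω₀ = 1/√(LC).
Step 2 — ω₀ = 1/√(0.05·1e-05) = 1414 rad/s.
Step 3 — f₀ = ω₀/(2π) = 225.1 Hz.
Step 4 — Series Q: Q = ω₀L/R = 1414·0.05/45.4 = 1.558.

(a) f₀ = 225.1 Hz  (b) Q = 1.558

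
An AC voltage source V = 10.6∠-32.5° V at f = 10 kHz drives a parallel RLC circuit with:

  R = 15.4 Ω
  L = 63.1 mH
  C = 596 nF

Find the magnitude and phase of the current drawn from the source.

Step 1 — Angular frequency: ω = 2π·f = 2π·1e+04 = 6.283e+04 rad/s.
Step 2 — Component impedances:
  R: Z = R = 15.4 Ω
  L: Z = jωL = j·6.283e+04·0.0631 = 0 + j3965 Ω
  C: Z = 1/(jωC) = -j/(ω·C) = 0 - j26.7 Ω
Step 3 — Parallel combination: 1/Z_total = 1/R + 1/L + 1/C; Z_total = 11.6 - j6.642 Ω = 13.36∠-29.8° Ω.
Step 4 — Source phasor: V = 10.6∠-32.5° V = 8.94 - j5.695 V.
Step 5 — Ohm's law: I = V / Z_total = (8.94 - j5.695) / (11.6 - j6.642) = 0.7924 - j0.0373 A.
Step 6 — Convert to polar: |I| = 0.7932 A, ∠I = -2.7°.

I = 0.7932∠-2.7° A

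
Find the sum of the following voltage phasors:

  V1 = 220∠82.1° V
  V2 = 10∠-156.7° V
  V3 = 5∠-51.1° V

Step 1 — Convert each phasor to rectangular form:
  V1 = 220·(cos(82.1°) + j·sin(82.1°)) = 30.24 + j217.9 V
  V2 = 10·(cos(-156.7°) + j·sin(-156.7°)) = -9.184 - j3.955 V
  V3 = 5·(cos(-51.1°) + j·sin(-51.1°)) = 3.14 - j3.891 V
Step 2 — Sum components: V_total = 24.19 + j210.1 V.
Step 3 — Convert to polar: |V_total| = 211.5 V, ∠V_total = 83.4°.

V_total = 211.5∠83.4° V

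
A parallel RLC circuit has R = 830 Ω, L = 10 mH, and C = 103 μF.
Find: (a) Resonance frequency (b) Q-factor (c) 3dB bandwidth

Step 1 — Resonance: ω₀ = 1/√(LC) = 1/√(0.01·0.000103) = 985.3 rad/s.
Step 2 — f₀ = ω₀/(2π) = 156.8 Hz.
Step 3 — Parallel Q: Q = R/(ω₀L) = 830/(985.3·0.01) = 84.24.
Step 4 — Bandwidth: Δω = ω₀/Q = 11.7 rad/s; BW = Δω/(2π) = 1.862 Hz.

(a) f₀ = 156.8 Hz  (b) Q = 84.24  (c) BW = 1.862 Hz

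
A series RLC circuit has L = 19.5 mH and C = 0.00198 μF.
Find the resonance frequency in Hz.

Step 1 — Resonance condition Im(Z)=0 gives ω₀ = 1/√(LC).
Step 2 — ω₀ = 1/√(0.0195·1.98e-09) = 1.609e+05 rad/s.
Step 3 — f₀ = ω₀/(2π) = 2.561e+04 Hz.

f₀ = 2.561e+04 Hz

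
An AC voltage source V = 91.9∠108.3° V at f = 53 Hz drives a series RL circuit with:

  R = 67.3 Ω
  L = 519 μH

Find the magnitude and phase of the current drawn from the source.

Step 1 — Angular frequency: ω = 2π·f = 2π·53 = 333 rad/s.
Step 2 — Component impedances:
  R: Z = R = 67.3 Ω
  L: Z = jωL = j·333·0.000519 = 0 + j0.1728 Ω
Step 3 — Series combination: Z_total = R + L = 67.3 + j0.1728 Ω = 67.3∠0.1° Ω.
Step 4 — Source phasor: V = 91.9∠108.3° V = -28.86 + j87.25 V.
Step 5 — Ohm's law: I = V / Z_total = (-28.86 + j87.25) / (67.3 + j0.1728) = -0.4254 + j1.298 A.
Step 6 — Convert to polar: |I| = 1.366 A, ∠I = 108.2°.

I = 1.366∠108.2° A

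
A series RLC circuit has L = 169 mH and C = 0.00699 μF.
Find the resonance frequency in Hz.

Step 1 — Resonance condition Im(Z)=0 gives ω₀ = 1/√(LC).
Step 2 — ω₀ = 1/√(0.169·6.99e-09) = 2.909e+04 rad/s.
Step 3 — f₀ = ω₀/(2π) = 4631 Hz.

f₀ = 4631 Hz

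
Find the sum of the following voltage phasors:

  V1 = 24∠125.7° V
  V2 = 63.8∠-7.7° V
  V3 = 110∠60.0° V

Step 1 — Convert each phasor to rectangular form:
  V1 = 24·(cos(125.7°) + j·sin(125.7°)) = -14 + j19.49 V
  V2 = 63.8·(cos(-7.7°) + j·sin(-7.7°)) = 63.22 - j8.548 V
  V3 = 110·(cos(60.0°) + j·sin(60.0°)) = 55 + j95.26 V
Step 2 — Sum components: V_total = 104.2 + j106.2 V.
Step 3 — Convert to polar: |V_total| = 148.8 V, ∠V_total = 45.5°.

V_total = 148.8∠45.5° V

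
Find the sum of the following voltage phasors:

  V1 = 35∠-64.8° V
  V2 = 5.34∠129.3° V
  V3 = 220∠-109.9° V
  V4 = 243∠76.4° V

Step 1 — Convert each phasor to rectangular form:
  V1 = 35·(cos(-64.8°) + j·sin(-64.8°)) = 14.9 - j31.67 V
  V2 = 5.34·(cos(129.3°) + j·sin(129.3°)) = -3.382 + j4.132 V
  V3 = 220·(cos(-109.9°) + j·sin(-109.9°)) = -74.88 - j206.9 V
  V4 = 243·(cos(76.4°) + j·sin(76.4°)) = 57.14 + j236.2 V
Step 2 — Sum components: V_total = -6.224 + j1.786 V.
Step 3 — Convert to polar: |V_total| = 6.475 V, ∠V_total = 164.0°.

V_total = 6.475∠164.0° V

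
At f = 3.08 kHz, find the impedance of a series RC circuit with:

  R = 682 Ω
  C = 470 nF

Step 1 — Angular frequency: ω = 2π·f = 2π·3080 = 1.935e+04 rad/s.
Step 2 — Component impedances:
  R: Z = R = 682 Ω
  C: Z = 1/(jωC) = -j/(ω·C) = 0 - j109.9 Ω
Step 3 — Series combination: Z_total = R + C = 682 - j109.9 Ω = 690.8∠-9.2° Ω.

Z = 682 - j109.9 Ω = 690.8∠-9.2° Ω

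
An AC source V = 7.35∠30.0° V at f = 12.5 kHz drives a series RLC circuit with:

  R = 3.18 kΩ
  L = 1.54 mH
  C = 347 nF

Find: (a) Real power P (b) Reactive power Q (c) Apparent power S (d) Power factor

Step 1 — Angular frequency: ω = 2π·f = 2π·1.25e+04 = 7.854e+04 rad/s.
Step 2 — Component impedances:
  R: Z = R = 3180 Ω
  L: Z = jωL = j·7.854e+04·0.00154 = 0 + j121 Ω
  C: Z = 1/(jωC) = -j/(ω·C) = 0 - j36.69 Ω
Step 3 — Series combination: Z_total = R + L + C = 3180 + j84.26 Ω = 3181∠1.5° Ω.
Step 4 — Source phasor: V = 7.35∠30.0° V = 6.365 + j3.675 V.
Step 5 — Current: I = V / Z = 0.002031 + j0.001102 A = 0.002311∠28.5° A.
Step 6 — Complex power: S = V·I* = 0.01698 + j0.0004498 VA.
Step 7 — Real power: P = Re(S) = 0.01698 W.
Step 8 — Reactive power: Q = Im(S) = 0.0004498 VAR.
Step 9 — Apparent power: |S| = 0.01698 VA.
Step 10 — Power factor: PF = P/|S| = 0.9996 (lagging).

(a) P = 0.01698 W  (b) Q = 0.0004498 VAR  (c) S = 0.01698 VA  (d) PF = 0.9996 (lagging)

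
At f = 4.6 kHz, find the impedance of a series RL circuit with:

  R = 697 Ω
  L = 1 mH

Step 1 — Angular frequency: ω = 2π·f = 2π·4600 = 2.89e+04 rad/s.
Step 2 — Component impedances:
  R: Z = R = 697 Ω
  L: Z = jωL = j·2.89e+04·0.001 = 0 + j28.9 Ω
Step 3 — Series combination: Z_total = R + L = 697 + j28.9 Ω = 697.6∠2.4° Ω.

Z = 697 + j28.9 Ω = 697.6∠2.4° Ω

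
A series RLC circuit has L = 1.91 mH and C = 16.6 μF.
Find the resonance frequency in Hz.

Step 1 — Resonance condition Im(Z)=0 gives ω₀ = 1/√(LC).
Step 2 — ω₀ = 1/√(0.00191·1.66e-05) = 5616 rad/s.
Step 3 — f₀ = ω₀/(2π) = 893.8 Hz.

f₀ = 893.8 Hz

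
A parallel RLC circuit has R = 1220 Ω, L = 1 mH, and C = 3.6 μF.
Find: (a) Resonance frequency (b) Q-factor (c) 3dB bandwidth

Step 1 — Resonance: ω₀ = 1/√(LC) = 1/√(0.001·3.6e-06) = 1.667e+04 rad/s.
Step 2 — f₀ = ω₀/(2π) = 2653 Hz.
Step 3 — Parallel Q: Q = R/(ω₀L) = 1220/(1.667e+04·0.001) = 73.2.
Step 4 — Bandwidth: Δω = ω₀/Q = 227.7 rad/s; BW = Δω/(2π) = 36.24 Hz.

(a) f₀ = 2653 Hz  (b) Q = 73.2  (c) BW = 36.24 Hz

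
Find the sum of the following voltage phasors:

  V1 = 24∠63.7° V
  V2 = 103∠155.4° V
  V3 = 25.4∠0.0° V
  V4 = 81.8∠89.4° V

Step 1 — Convert each phasor to rectangular form:
  V1 = 24·(cos(63.7°) + j·sin(63.7°)) = 10.63 + j21.52 V
  V2 = 103·(cos(155.4°) + j·sin(155.4°)) = -93.65 + j42.88 V
  V3 = 25.4·(cos(0.0°) + j·sin(0.0°)) = 25.4 V
  V4 = 81.8·(cos(89.4°) + j·sin(89.4°)) = 0.8566 + j81.8 V
Step 2 — Sum components: V_total = -56.76 + j146.2 V.
Step 3 — Convert to polar: |V_total| = 156.8 V, ∠V_total = 111.2°.

V_total = 156.8∠111.2° V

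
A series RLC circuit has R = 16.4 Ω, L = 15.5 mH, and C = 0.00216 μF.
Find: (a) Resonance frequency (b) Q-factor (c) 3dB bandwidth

Step 1 — Resonance condition Im(Z)=0 gives ω₀ = 1/√(LC).
Step 2 — ω₀ = 1/√(0.0155·2.16e-09) = 1.728e+05 rad/s.
Step 3 — f₀ = ω₀/(2π) = 2.751e+04 Hz.
Step 4 — Series Q: Q = ω₀L/R = 1.728e+05·0.0155/16.4 = 163.3.
Step 5 — 3dB bandwidth: Δω = ω₀/Q = 1058 rad/s; BW = Δω/(2π) = 168.4 Hz.

(a) f₀ = 2.751e+04 Hz  (b) Q = 163.3  (c) BW = 168.4 Hz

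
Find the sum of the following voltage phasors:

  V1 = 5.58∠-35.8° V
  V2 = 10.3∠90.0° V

Step 1 — Convert each phasor to rectangular form:
  V1 = 5.58·(cos(-35.8°) + j·sin(-35.8°)) = 4.526 - j3.264 V
  V2 = 10.3·(cos(90.0°) + j·sin(90.0°)) = 0 + j10.3 V
Step 2 — Sum components: V_total = 4.526 + j7.036 V.
Step 3 — Convert to polar: |V_total| = 8.366 V, ∠V_total = 57.2°.

V_total = 8.366∠57.2° V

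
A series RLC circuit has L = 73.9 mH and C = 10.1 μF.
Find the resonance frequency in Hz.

Step 1 — Resonance condition Im(Z)=0 gives ω₀ = 1/√(LC).
Step 2 — ω₀ = 1/√(0.0739·1.01e-05) = 1157 rad/s.
Step 3 — f₀ = ω₀/(2π) = 184.2 Hz.

f₀ = 184.2 Hz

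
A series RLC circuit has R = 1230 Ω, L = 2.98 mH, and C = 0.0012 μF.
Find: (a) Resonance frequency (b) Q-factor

Step 1 — Resonance condition Im(Z)=0 gives ω₀ = 1/√(LC).
Step 2 — ω₀ = 1/√(0.00298·1.2e-09) = 5.288e+05 rad/s.
Step 3 — f₀ = ω₀/(2π) = 8.416e+04 Hz.
Step 4 — Series Q: Q = ω₀L/R = 5.288e+05·0.00298/1230 = 1.281.

(a) f₀ = 8.416e+04 Hz  (b) Q = 1.281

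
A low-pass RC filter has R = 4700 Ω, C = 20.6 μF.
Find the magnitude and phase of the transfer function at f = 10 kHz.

Step 1 — Angular frequency: ω = 2π·1e+04 = 6.283e+04 rad/s.
Step 2 — Transfer function: H(jω) = 1/(1 + jωRC).
Step 3 — Denominator: 1 + jωRC = 1 + j·6.283e+04·4700·2.06e-05 = 1 + j6083.
Step 4 — H = 2.702e-08 - j0.0001644.
Step 5 — Magnitude: |H| = 0.0001644 (-75.7 dB); phase: φ = -90.0°.

|H| = 0.0001644 (-75.7 dB), φ = -90.0°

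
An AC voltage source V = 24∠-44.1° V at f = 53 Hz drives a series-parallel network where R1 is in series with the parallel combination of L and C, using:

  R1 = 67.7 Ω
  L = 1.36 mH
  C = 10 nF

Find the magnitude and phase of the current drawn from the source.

Step 1 — Angular frequency: ω = 2π·f = 2π·53 = 333 rad/s.
Step 2 — Component impedances:
  R1: Z = R = 67.7 Ω
  L: Z = jωL = j·333·0.00136 = 0 + j0.4529 Ω
  C: Z = 1/(jωC) = -j/(ω·C) = 0 - j3.003e+05 Ω
Step 3 — Parallel branch: L || C = 1/(1/L + 1/C) = 0 + j0.4529 Ω.
Step 4 — Series with R1: Z_total = R1 + (L || C) = 67.7 + j0.4529 Ω = 67.7∠0.4° Ω.
Step 5 — Source phasor: V = 24∠-44.1° V = 17.24 - j16.7 V.
Step 6 — Ohm's law: I = V / Z_total = (17.24 - j16.7) / (67.7 + j0.4529) = 0.2529 - j0.2484 A.
Step 7 — Convert to polar: |I| = 0.3545 A, ∠I = -44.5°.

I = 0.3545∠-44.5° A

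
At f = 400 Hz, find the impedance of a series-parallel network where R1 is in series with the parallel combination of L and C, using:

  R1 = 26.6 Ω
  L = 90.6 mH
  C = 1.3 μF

Step 1 — Angular frequency: ω = 2π·f = 2π·400 = 2513 rad/s.
Step 2 — Component impedances:
  R1: Z = R = 26.6 Ω
  L: Z = jωL = j·2513·0.0906 = 0 + j227.7 Ω
  C: Z = 1/(jωC) = -j/(ω·C) = 0 - j306.1 Ω
Step 3 — Parallel branch: L || C = 1/(1/L + 1/C) = 0 + j889.3 Ω.
Step 4 — Series with R1: Z_total = R1 + (L || C) = 26.6 + j889.3 Ω = 889.7∠88.3° Ω.

Z = 26.6 + j889.3 Ω = 889.7∠88.3° Ω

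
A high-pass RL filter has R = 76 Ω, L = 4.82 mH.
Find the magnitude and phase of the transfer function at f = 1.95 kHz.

Step 1 — Angular frequency: ω = 2π·1950 = 1.225e+04 rad/s.
Step 2 — Transfer function: H(jω) = jωL/(R + jωL).
Step 3 — Numerator jωL = j·59.06; denominator R + jωL = 76 + j59.06.
Step 4 — H = 0.3765 + j0.4845.
Step 5 — Magnitude: |H| = 0.6136 (-4.2 dB); phase: φ = 52.2°.

|H| = 0.6136 (-4.2 dB), φ = 52.2°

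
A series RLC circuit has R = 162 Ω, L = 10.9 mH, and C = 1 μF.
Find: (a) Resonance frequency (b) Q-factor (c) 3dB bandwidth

Step 1 — Resonance condition Im(Z)=0 gives ω₀ = 1/√(LC).
Step 2 — ω₀ = 1/√(0.0109·1e-06) = 9578 rad/s.
Step 3 — f₀ = ω₀/(2π) = 1524 Hz.
Step 4 — Series Q: Q = ω₀L/R = 9578·0.0109/162 = 0.6445.
Step 5 — 3dB bandwidth: Δω = ω₀/Q = 1.486e+04 rad/s; BW = Δω/(2π) = 2365 Hz.

(a) f₀ = 1524 Hz  (b) Q = 0.6445  (c) BW = 2365 Hz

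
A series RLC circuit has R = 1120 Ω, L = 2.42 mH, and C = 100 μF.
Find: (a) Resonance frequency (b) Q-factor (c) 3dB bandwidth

Step 1 — Resonance: ω₀ = 1/√(LC) = 1/√(0.00242·0.0001) = 2033 rad/s.
Step 2 — f₀ = ω₀/(2π) = 323.5 Hz.
Step 3 — Series Q: Q = ω₀L/R = 2033·0.00242/1120 = 0.004392.
Step 4 — Bandwidth: Δω = ω₀/Q = 4.628e+05 rad/s; BW = Δω/(2π) = 7.366e+04 Hz.

(a) f₀ = 323.5 Hz  (b) Q = 0.004392  (c) BW = 7.366e+04 Hz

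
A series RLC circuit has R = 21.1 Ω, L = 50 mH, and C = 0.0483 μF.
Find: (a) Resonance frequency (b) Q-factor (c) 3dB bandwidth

Step 1 — Resonance condition Im(Z)=0 gives ω₀ = 1/√(LC).
Step 2 — ω₀ = 1/√(0.05·4.83e-08) = 2.035e+04 rad/s.
Step 3 — f₀ = ω₀/(2π) = 3239 Hz.
Step 4 — Series Q: Q = ω₀L/R = 2.035e+04·0.05/21.1 = 48.22.
Step 5 — 3dB bandwidth: Δω = ω₀/Q = 422 rad/s; BW = Δω/(2π) = 67.16 Hz.

(a) f₀ = 3239 Hz  (b) Q = 48.22  (c) BW = 67.16 Hz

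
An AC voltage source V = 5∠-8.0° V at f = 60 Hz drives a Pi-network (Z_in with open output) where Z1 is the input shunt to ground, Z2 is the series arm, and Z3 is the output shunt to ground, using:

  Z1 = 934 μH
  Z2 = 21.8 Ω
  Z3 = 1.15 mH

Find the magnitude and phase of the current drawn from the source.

Step 1 — Angular frequency: ω = 2π·f = 2π·60 = 377 rad/s.
Step 2 — Component impedances:
  Z1: Z = jωL = j·377·0.000934 = 0 + j0.3521 Ω
  Z2: Z = R = 21.8 Ω
  Z3: Z = jωL = j·377·0.00115 = 0 + j0.4335 Ω
Step 3 — With open output, the series arm Z2 and the output shunt Z3 appear in series to ground: Z2 + Z3 = 21.8 + j0.4335 Ω.
Step 4 — Parallel with input shunt Z1: Z_in = Z1 || (Z2 + Z3) = 0.00568 + j0.3519 Ω = 0.352∠89.1° Ω.
Step 5 — Source phasor: V = 5∠-8.0° V = 4.951 - j0.6959 V.
Step 6 — Ohm's law: I = V / Z_total = (4.951 - j0.6959) / (0.00568 + j0.3519) = -1.75 - j14.1 A.
Step 7 — Convert to polar: |I| = 14.21 A, ∠I = -97.1°.

I = 14.21∠-97.1° A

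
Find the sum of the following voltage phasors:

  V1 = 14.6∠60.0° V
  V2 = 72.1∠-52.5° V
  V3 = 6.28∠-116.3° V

Step 1 — Convert each phasor to rectangular form:
  V1 = 14.6·(cos(60.0°) + j·sin(60.0°)) = 7.3 + j12.64 V
  V2 = 72.1·(cos(-52.5°) + j·sin(-52.5°)) = 43.89 - j57.2 V
  V3 = 6.28·(cos(-116.3°) + j·sin(-116.3°)) = -2.782 - j5.63 V
Step 2 — Sum components: V_total = 48.41 - j50.19 V.
Step 3 — Convert to polar: |V_total| = 69.73 V, ∠V_total = -46.0°.

V_total = 69.73∠-46.0° V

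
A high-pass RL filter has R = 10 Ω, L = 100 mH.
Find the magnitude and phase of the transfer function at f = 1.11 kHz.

Step 1 — Angular frequency: ω = 2π·1110 = 6974 rad/s.
Step 2 — Transfer function: H(jω) = jωL/(R + jωL).
Step 3 — Numerator jωL = j·697.4; denominator R + jωL = 10 + j697.4.
Step 4 — H = 0.9998 + j0.01434.
Step 5 — Magnitude: |H| = 0.9999 (-0.0 dB); phase: φ = 0.8°.

|H| = 0.9999 (-0.0 dB), φ = 0.8°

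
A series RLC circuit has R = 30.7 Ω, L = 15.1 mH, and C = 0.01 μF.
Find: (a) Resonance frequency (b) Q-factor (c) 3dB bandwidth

Step 1 — Resonance: ω₀ = 1/√(LC) = 1/√(0.0151·1e-08) = 8.138e+04 rad/s.
Step 2 — f₀ = ω₀/(2π) = 1.295e+04 Hz.
Step 3 — Series Q: Q = ω₀L/R = 8.138e+04·0.0151/30.7 = 40.03.
Step 4 — Bandwidth: Δω = ω₀/Q = 2033 rad/s; BW = Δω/(2π) = 323.6 Hz.

(a) f₀ = 1.295e+04 Hz  (b) Q = 40.03  (c) BW = 323.6 Hz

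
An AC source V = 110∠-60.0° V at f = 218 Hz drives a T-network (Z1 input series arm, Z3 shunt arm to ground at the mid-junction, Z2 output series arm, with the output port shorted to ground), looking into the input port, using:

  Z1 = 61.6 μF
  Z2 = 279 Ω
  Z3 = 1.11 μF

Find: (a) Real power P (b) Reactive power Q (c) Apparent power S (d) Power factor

Step 1 — Angular frequency: ω = 2π·f = 2π·218 = 1370 rad/s.
Step 2 — Component impedances:
  Z1: Z = 1/(jωC) = -j/(ω·C) = 0 - j11.85 Ω
  Z2: Z = R = 279 Ω
  Z3: Z = 1/(jωC) = -j/(ω·C) = 0 - j657.7 Ω
Step 3 — With the output port shorted to ground, the output series arm Z2 runs from the junction to ground; the shunt arm Z3 also runs from the junction to ground. They appear in parallel: Z3 || Z2 = 236.5 - j100.3 Ω.
Step 4 — Series with input arm Z1: Z_in = Z1 + (Z3 || Z2) = 236.5 - j112.2 Ω = 261.7∠-25.4° Ω.
Step 5 — Source phasor: V = 110∠-60.0° V = 55 - j95.26 V.
Step 6 — Current: I = V / Z = 0.3459 - j0.2388 A = 0.4203∠-34.6° A.
Step 7 — Complex power: S = V·I* = 41.77 - j19.81 VA.
Step 8 — Real power: P = Re(S) = 41.77 W.
Step 9 — Reactive power: Q = Im(S) = -19.81 VAR.
Step 10 — Apparent power: |S| = 46.24 VA.
Step 11 — Power factor: PF = P/|S| = 0.9035 (leading).

(a) P = 41.77 W  (b) Q = -19.81 VAR  (c) S = 46.24 VA  (d) PF = 0.9035 (leading)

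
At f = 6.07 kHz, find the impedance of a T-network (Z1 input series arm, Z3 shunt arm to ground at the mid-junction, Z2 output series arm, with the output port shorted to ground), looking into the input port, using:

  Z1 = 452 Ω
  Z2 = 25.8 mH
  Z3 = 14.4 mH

Step 1 — Angular frequency: ω = 2π·f = 2π·6070 = 3.814e+04 rad/s.
Step 2 — Component impedances:
  Z1: Z = R = 452 Ω
  Z2: Z = jωL = j·3.814e+04·0.0258 = 0 + j984 Ω
  Z3: Z = jωL = j·3.814e+04·0.0144 = 0 + j549.2 Ω
Step 3 — With the output port shorted to ground, the output series arm Z2 runs from the junction to ground; the shunt arm Z3 also runs from the junction to ground. They appear in parallel: Z3 || Z2 = 0 + j352.5 Ω.
Step 4 — Series with input arm Z1: Z_in = Z1 + (Z3 || Z2) = 452 + j352.5 Ω = 573.2∠37.9° Ω.

Z = 452 + j352.5 Ω = 573.2∠37.9° Ω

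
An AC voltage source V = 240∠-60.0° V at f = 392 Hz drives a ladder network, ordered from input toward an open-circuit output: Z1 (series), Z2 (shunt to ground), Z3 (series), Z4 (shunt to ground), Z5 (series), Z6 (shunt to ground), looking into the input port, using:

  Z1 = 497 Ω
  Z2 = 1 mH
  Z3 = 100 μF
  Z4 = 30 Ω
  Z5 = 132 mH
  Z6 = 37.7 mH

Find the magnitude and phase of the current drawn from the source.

Step 1 — Angular frequency: ω = 2π·f = 2π·392 = 2463 rad/s.
Step 2 — Component impedances:
  Z1: Z = R = 497 Ω
  Z2: Z = jωL = j·2463·0.001 = 0 + j2.463 Ω
  Z3: Z = 1/(jωC) = -j/(ω·C) = 0 - j4.06 Ω
  Z4: Z = R = 30 Ω
  Z5: Z = jωL = j·2463·0.132 = 0 + j325.1 Ω
  Z6: Z = jωL = j·2463·0.0377 = 0 + j92.86 Ω
Step 3 — Ladder network (open output): work backward from the far end, alternating series and parallel combinations. Z_in = 497.2 + j2.459 Ω = 497.2∠0.3° Ω.
Step 4 — Source phasor: V = 240∠-60.0° V = 120 - j207.8 V.
Step 5 — Ohm's law: I = V / Z_total = (120 - j207.8) / (497.2 + j2.459) = 0.2393 - j0.4192 A.
Step 6 — Convert to polar: |I| = 0.4827 A, ∠I = -60.3°.

I = 0.4827∠-60.3° A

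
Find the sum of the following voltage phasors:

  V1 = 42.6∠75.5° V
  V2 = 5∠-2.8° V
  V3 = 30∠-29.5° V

Step 1 — Convert each phasor to rectangular form:
  V1 = 42.6·(cos(75.5°) + j·sin(75.5°)) = 10.67 + j41.24 V
  V2 = 5·(cos(-2.8°) + j·sin(-2.8°)) = 4.994 - j0.2442 V
  V3 = 30·(cos(-29.5°) + j·sin(-29.5°)) = 26.11 - j14.77 V
Step 2 — Sum components: V_total = 41.77 + j26.23 V.
Step 3 — Convert to polar: |V_total| = 49.32 V, ∠V_total = 32.1°.

V_total = 49.32∠32.1° V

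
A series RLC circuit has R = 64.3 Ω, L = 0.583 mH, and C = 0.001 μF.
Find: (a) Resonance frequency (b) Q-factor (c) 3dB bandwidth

Step 1 — Resonance: ω₀ = 1/√(LC) = 1/√(0.000583·1e-09) = 1.31e+06 rad/s.
Step 2 — f₀ = ω₀/(2π) = 2.084e+05 Hz.
Step 3 — Series Q: Q = ω₀L/R = 1.31e+06·0.000583/64.3 = 11.87.
Step 4 — Bandwidth: Δω = ω₀/Q = 1.103e+05 rad/s; BW = Δω/(2π) = 1.755e+04 Hz.

(a) f₀ = 2.084e+05 Hz  (b) Q = 11.87  (c) BW = 1.755e+04 Hz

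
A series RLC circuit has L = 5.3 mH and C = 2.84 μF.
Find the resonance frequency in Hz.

Step 1 — Resonance condition Im(Z)=0 gives ω₀ = 1/√(LC).
Step 2 — ω₀ = 1/√(0.0053·2.84e-06) = 8151 rad/s.
Step 3 — f₀ = ω₀/(2π) = 1297 Hz.

f₀ = 1297 Hz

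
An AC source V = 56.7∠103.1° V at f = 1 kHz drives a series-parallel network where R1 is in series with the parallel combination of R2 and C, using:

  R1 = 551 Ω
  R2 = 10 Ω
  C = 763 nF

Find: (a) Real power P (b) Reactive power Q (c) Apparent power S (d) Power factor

Step 1 — Angular frequency: ω = 2π·f = 2π·1000 = 6283 rad/s.
Step 2 — Component impedances:
  R1: Z = R = 551 Ω
  R2: Z = R = 10 Ω
  C: Z = 1/(jωC) = -j/(ω·C) = 0 - j208.6 Ω
Step 3 — Parallel branch: R2 || C = 1/(1/R2 + 1/C) = 9.977 - j0.4783 Ω.
Step 4 — Series with R1: Z_total = R1 + (R2 || C) = 561 - j0.4783 Ω = 561∠-0.0° Ω.
Step 5 — Source phasor: V = 56.7∠103.1° V = -12.85 + j55.22 V.
Step 6 — Current: I = V / Z = -0.02299 + j0.09842 A = 0.1011∠103.1° A.
Step 7 — Complex power: S = V·I* = 5.731 - j0.004886 VA.
Step 8 — Real power: P = Re(S) = 5.731 W.
Step 9 — Reactive power: Q = Im(S) = -0.004886 VAR.
Step 10 — Apparent power: |S| = 5.731 VA.
Step 11 — Power factor: PF = P/|S| = 1 (leading).

(a) P = 5.731 W  (b) Q = -0.004886 VAR  (c) S = 5.731 VA  (d) PF = 1 (leading)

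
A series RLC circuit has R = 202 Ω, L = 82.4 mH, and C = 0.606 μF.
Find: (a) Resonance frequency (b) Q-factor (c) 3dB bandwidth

Step 1 — Resonance: ω₀ = 1/√(LC) = 1/√(0.0824·6.06e-07) = 4475 rad/s.
Step 2 — f₀ = ω₀/(2π) = 712.2 Hz.
Step 3 — Series Q: Q = ω₀L/R = 4475·0.0824/202 = 1.825.
Step 4 — Bandwidth: Δω = ω₀/Q = 2451 rad/s; BW = Δω/(2π) = 390.2 Hz.

(a) f₀ = 712.2 Hz  (b) Q = 1.825  (c) BW = 390.2 Hz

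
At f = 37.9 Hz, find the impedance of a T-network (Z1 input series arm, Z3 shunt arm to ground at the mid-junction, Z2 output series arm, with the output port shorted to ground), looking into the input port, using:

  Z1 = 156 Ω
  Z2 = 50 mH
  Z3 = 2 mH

Step 1 — Angular frequency: ω = 2π·f = 2π·37.9 = 238.1 rad/s.
Step 2 — Component impedances:
  Z1: Z = R = 156 Ω
  Z2: Z = jωL = j·238.1·0.05 = 0 + j11.91 Ω
  Z3: Z = jωL = j·238.1·0.002 = 0 + j0.4763 Ω
Step 3 — With the output port shorted to ground, the output series arm Z2 runs from the junction to ground; the shunt arm Z3 also runs from the junction to ground. They appear in parallel: Z3 || Z2 = 0 + j0.4579 Ω.
Step 4 — Series with input arm Z1: Z_in = Z1 + (Z3 || Z2) = 156 + j0.4579 Ω = 156∠0.2° Ω.

Z = 156 + j0.4579 Ω = 156∠0.2° Ω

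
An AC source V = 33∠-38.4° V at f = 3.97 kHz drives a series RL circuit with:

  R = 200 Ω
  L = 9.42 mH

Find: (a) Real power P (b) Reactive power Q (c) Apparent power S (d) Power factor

Step 1 — Angular frequency: ω = 2π·f = 2π·3970 = 2.494e+04 rad/s.
Step 2 — Component impedances:
  R: Z = R = 200 Ω
  L: Z = jωL = j·2.494e+04·0.00942 = 0 + j235 Ω
Step 3 — Series combination: Z_total = R + L = 200 + j235 Ω = 308.6∠49.6° Ω.
Step 4 — Source phasor: V = 33∠-38.4° V = 25.86 - j20.5 V.
Step 5 — Current: I = V / Z = 0.003738 - j0.1069 A = 0.1069∠-88.0° A.
Step 6 — Complex power: S = V·I* = 2.287 + j2.688 VA.
Step 7 — Real power: P = Re(S) = 2.287 W.
Step 8 — Reactive power: Q = Im(S) = 2.688 VAR.
Step 9 — Apparent power: |S| = 3.529 VA.
Step 10 — Power factor: PF = P/|S| = 0.6482 (lagging).

(a) P = 2.287 W  (b) Q = 2.688 VAR  (c) S = 3.529 VA  (d) PF = 0.6482 (lagging)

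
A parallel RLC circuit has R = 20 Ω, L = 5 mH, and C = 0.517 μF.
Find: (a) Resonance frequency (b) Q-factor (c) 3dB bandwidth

Step 1 — Resonance: ω₀ = 1/√(LC) = 1/√(0.005·5.17e-07) = 1.967e+04 rad/s.
Step 2 — f₀ = ω₀/(2π) = 3130 Hz.
Step 3 — Parallel Q: Q = R/(ω₀L) = 20/(1.967e+04·0.005) = 0.2034.
Step 4 — Bandwidth: Δω = ω₀/Q = 9.671e+04 rad/s; BW = Δω/(2π) = 1.539e+04 Hz.

(a) f₀ = 3130 Hz  (b) Q = 0.2034  (c) BW = 1.539e+04 Hz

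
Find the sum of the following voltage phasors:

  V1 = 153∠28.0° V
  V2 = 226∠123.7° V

Step 1 — Convert each phasor to rectangular form:
  V1 = 153·(cos(28.0°) + j·sin(28.0°)) = 135.1 + j71.83 V
  V2 = 226·(cos(123.7°) + j·sin(123.7°)) = -125.4 + j188 V
Step 2 — Sum components: V_total = 9.696 + j259.9 V.
Step 3 — Convert to polar: |V_total| = 260 V, ∠V_total = 87.9°.

V_total = 260∠87.9° V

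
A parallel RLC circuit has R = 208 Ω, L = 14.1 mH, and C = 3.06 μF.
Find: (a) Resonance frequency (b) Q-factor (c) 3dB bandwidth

Step 1 — Resonance: ω₀ = 1/√(LC) = 1/√(0.0141·3.06e-06) = 4814 rad/s.
Step 2 — f₀ = ω₀/(2π) = 766.2 Hz.
Step 3 — Parallel Q: Q = R/(ω₀L) = 208/(4814·0.0141) = 3.064.
Step 4 — Bandwidth: Δω = ω₀/Q = 1571 rad/s; BW = Δω/(2π) = 250.1 Hz.

(a) f₀ = 766.2 Hz  (b) Q = 3.064  (c) BW = 250.1 Hz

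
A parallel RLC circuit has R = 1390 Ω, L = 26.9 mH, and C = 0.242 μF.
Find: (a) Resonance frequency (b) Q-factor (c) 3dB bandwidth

Step 1 — Resonance: ω₀ = 1/√(LC) = 1/√(0.0269·2.42e-07) = 1.239e+04 rad/s.
Step 2 — f₀ = ω₀/(2π) = 1973 Hz.
Step 3 — Parallel Q: Q = R/(ω₀L) = 1390/(1.239e+04·0.0269) = 4.169.
Step 4 — Bandwidth: Δω = ω₀/Q = 2973 rad/s; BW = Δω/(2π) = 473.1 Hz.

(a) f₀ = 1973 Hz  (b) Q = 4.169  (c) BW = 473.1 Hz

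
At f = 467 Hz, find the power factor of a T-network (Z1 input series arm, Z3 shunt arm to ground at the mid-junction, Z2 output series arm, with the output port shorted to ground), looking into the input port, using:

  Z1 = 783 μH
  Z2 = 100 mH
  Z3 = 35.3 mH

Step 1 — Angular frequency: ω = 2π·f = 2π·467 = 2934 rad/s.
Step 2 — Component impedances:
  Z1: Z = jωL = j·2934·0.000783 = 0 + j2.298 Ω
  Z2: Z = jωL = j·2934·0.1 = 0 + j293.4 Ω
  Z3: Z = jωL = j·2934·0.0353 = 0 + j103.6 Ω
Step 3 — With the output port shorted to ground, the output series arm Z2 runs from the junction to ground; the shunt arm Z3 also runs from the junction to ground. They appear in parallel: Z3 || Z2 = 0 + j76.56 Ω.
Step 4 — Series with input arm Z1: Z_in = Z1 + (Z3 || Z2) = 0 + j78.85 Ω = 78.85∠90.0° Ω.
Step 5 — Power factor: PF = cos(φ) = Re(Z)/|Z| = 0/78.85 = 0.
Step 6 — Type: Im(Z) = 78.85 ⇒ lagging (phase φ = 90.0°).

PF = 0 (lagging, φ = 90.0°)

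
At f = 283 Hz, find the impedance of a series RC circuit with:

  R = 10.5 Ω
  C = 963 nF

Step 1 — Angular frequency: ω = 2π·f = 2π·283 = 1778 rad/s.
Step 2 — Component impedances:
  R: Z = R = 10.5 Ω
  C: Z = 1/(jωC) = -j/(ω·C) = 0 - j584 Ω
Step 3 — Series combination: Z_total = R + C = 10.5 - j584 Ω = 584.1∠-89.0° Ω.

Z = 10.5 - j584 Ω = 584.1∠-89.0° Ω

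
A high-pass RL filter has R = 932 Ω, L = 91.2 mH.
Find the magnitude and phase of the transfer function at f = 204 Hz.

Step 1 — Angular frequency: ω = 2π·204 = 1282 rad/s.
Step 2 — Transfer function: H(jω) = jωL/(R + jωL).
Step 3 — Numerator jωL = j·116.9; denominator R + jωL = 932 + j116.9.
Step 4 — H = 0.01549 + j0.1235.
Step 5 — Magnitude: |H| = 0.1245 (-18.1 dB); phase: φ = 82.9°.

|H| = 0.1245 (-18.1 dB), φ = 82.9°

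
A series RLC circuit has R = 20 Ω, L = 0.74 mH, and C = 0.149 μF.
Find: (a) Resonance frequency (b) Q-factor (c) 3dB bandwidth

Step 1 — Resonance condition Im(Z)=0 gives ω₀ = 1/√(LC).
Step 2 — ω₀ = 1/√(0.00074·1.49e-07) = 9.523e+04 rad/s.
Step 3 — f₀ = ω₀/(2π) = 1.516e+04 Hz.
Step 4 — Series Q: Q = ω₀L/R = 9.523e+04·0.00074/20 = 3.524.
Step 5 — 3dB bandwidth: Δω = ω₀/Q = 2.703e+04 rad/s; BW = Δω/(2π) = 4301 Hz.

(a) f₀ = 1.516e+04 Hz  (b) Q = 3.524  (c) BW = 4301 Hz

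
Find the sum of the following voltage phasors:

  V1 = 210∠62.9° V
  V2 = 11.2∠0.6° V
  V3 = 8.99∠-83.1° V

Step 1 — Convert each phasor to rectangular form:
  V1 = 210·(cos(62.9°) + j·sin(62.9°)) = 95.66 + j186.9 V
  V2 = 11.2·(cos(0.6°) + j·sin(0.6°)) = 11.2 + j0.1173 V
  V3 = 8.99·(cos(-83.1°) + j·sin(-83.1°)) = 1.08 - j8.925 V
Step 2 — Sum components: V_total = 107.9 + j178.1 V.
Step 3 — Convert to polar: |V_total| = 208.3 V, ∠V_total = 58.8°.

V_total = 208.3∠58.8° V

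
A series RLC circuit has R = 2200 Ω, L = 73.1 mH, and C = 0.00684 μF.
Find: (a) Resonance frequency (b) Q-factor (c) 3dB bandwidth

Step 1 — Resonance condition Im(Z)=0 gives ω₀ = 1/√(LC).
Step 2 — ω₀ = 1/√(0.0731·6.84e-09) = 4.472e+04 rad/s.
Step 3 — f₀ = ω₀/(2π) = 7118 Hz.
Step 4 — Series Q: Q = ω₀L/R = 4.472e+04·0.0731/2200 = 1.486.
Step 5 — 3dB bandwidth: Δω = ω₀/Q = 3.01e+04 rad/s; BW = Δω/(2π) = 4790 Hz.

(a) f₀ = 7118 Hz  (b) Q = 1.486  (c) BW = 4790 Hz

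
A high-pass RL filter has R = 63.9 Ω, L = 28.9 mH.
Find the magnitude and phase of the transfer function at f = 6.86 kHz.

Step 1 — Angular frequency: ω = 2π·6860 = 4.31e+04 rad/s.
Step 2 — Transfer function: H(jω) = jωL/(R + jωL).
Step 3 — Numerator jωL = j·1246; denominator R + jωL = 63.9 + j1246.
Step 4 — H = 0.9974 + j0.05116.
Step 5 — Magnitude: |H| = 0.9987 (-0.0 dB); phase: φ = 2.9°.

|H| = 0.9987 (-0.0 dB), φ = 2.9°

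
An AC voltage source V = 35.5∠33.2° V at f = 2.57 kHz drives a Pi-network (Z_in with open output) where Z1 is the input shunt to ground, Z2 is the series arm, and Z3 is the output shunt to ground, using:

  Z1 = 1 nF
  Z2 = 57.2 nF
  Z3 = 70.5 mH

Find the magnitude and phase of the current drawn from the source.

Step 1 — Angular frequency: ω = 2π·f = 2π·2570 = 1.615e+04 rad/s.
Step 2 — Component impedances:
  Z1: Z = 1/(jωC) = -j/(ω·C) = 0 - j6.193e+04 Ω
  Z2: Z = 1/(jωC) = -j/(ω·C) = 0 - j1083 Ω
  Z3: Z = jωL = j·1.615e+04·0.0705 = 0 + j1138 Ω
Step 3 — With open output, the series arm Z2 and the output shunt Z3 appear in series to ground: Z2 + Z3 = 0 + j55.76 Ω.
Step 4 — Parallel with input shunt Z1: Z_in = Z1 || (Z2 + Z3) = 0 + j55.81 Ω = 55.81∠90.0° Ω.
Step 5 — Source phasor: V = 35.5∠33.2° V = 29.71 + j19.44 V.
Step 6 — Ohm's law: I = V / Z_total = (29.71 + j19.44) / (0 + j55.81) = 0.3483 - j0.5322 A.
Step 7 — Convert to polar: |I| = 0.6361 A, ∠I = -56.8°.

I = 0.6361∠-56.8° A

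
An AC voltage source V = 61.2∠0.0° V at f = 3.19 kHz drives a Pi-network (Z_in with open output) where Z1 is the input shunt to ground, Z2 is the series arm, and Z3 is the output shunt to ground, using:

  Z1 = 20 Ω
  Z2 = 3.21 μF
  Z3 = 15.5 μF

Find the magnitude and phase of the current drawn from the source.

Step 1 — Angular frequency: ω = 2π·f = 2π·3190 = 2.004e+04 rad/s.
Step 2 — Component impedances:
  Z1: Z = R = 20 Ω
  Z2: Z = 1/(jωC) = -j/(ω·C) = 0 - j15.54 Ω
  Z3: Z = 1/(jωC) = -j/(ω·C) = 0 - j3.219 Ω
Step 3 — With open output, the series arm Z2 and the output shunt Z3 appear in series to ground: Z2 + Z3 = 0 - j18.76 Ω.
Step 4 — Parallel with input shunt Z1: Z_in = Z1 || (Z2 + Z3) = 9.362 - j9.98 Ω = 13.68∠-46.8° Ω.
Step 5 — Source phasor: V = 61.2∠0.0° V = 61.2 V.
Step 6 — Ohm's law: I = V / Z_total = (61.2) / (9.362 - j9.98) = 3.06 + j3.262 A.
Step 7 — Convert to polar: |I| = 4.473 A, ∠I = 46.8°.

I = 4.473∠46.8° A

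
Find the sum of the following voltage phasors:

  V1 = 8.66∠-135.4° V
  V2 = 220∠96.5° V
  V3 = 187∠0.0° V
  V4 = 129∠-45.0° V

Step 1 — Convert each phasor to rectangular form:
  V1 = 8.66·(cos(-135.4°) + j·sin(-135.4°)) = -6.166 - j6.081 V
  V2 = 220·(cos(96.5°) + j·sin(96.5°)) = -24.9 + j218.6 V
  V3 = 187·(cos(0.0°) + j·sin(0.0°)) = 187 V
  V4 = 129·(cos(-45.0°) + j·sin(-45.0°)) = 91.22 - j91.22 V
Step 2 — Sum components: V_total = 247.1 + j121.3 V.
Step 3 — Convert to polar: |V_total| = 275.3 V, ∠V_total = 26.1°.

V_total = 275.3∠26.1° V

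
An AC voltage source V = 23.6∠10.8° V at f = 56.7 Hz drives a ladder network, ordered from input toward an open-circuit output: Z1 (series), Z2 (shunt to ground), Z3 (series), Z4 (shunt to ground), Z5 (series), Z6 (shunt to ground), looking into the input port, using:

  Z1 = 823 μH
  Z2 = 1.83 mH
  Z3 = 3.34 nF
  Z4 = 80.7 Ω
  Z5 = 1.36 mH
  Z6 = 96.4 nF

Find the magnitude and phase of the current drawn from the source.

Step 1 — Angular frequency: ω = 2π·f = 2π·56.7 = 356.3 rad/s.
Step 2 — Component impedances:
  Z1: Z = jωL = j·356.3·0.000823 = 0 + j0.2932 Ω
  Z2: Z = jωL = j·356.3·0.00183 = 0 + j0.6519 Ω
  Z3: Z = 1/(jωC) = -j/(ω·C) = 0 - j8.404e+05 Ω
  Z4: Z = R = 80.7 Ω
  Z5: Z = jωL = j·356.3·0.00136 = 0 + j0.4845 Ω
  Z6: Z = 1/(jωC) = -j/(ω·C) = 0 - j2.912e+04 Ω
Step 3 — Ladder network (open output): work backward from the far end, alternating series and parallel combinations. Z_in = 0 + j0.9451 Ω = 0.9451∠90.0° Ω.
Step 4 — Source phasor: V = 23.6∠10.8° V = 23.18 + j4.422 V.
Step 5 — Ohm's law: I = V / Z_total = (23.18 + j4.422) / (0 + j0.9451) = 4.679 - j24.53 A.
Step 6 — Convert to polar: |I| = 24.97 A, ∠I = -79.2°.

I = 24.97∠-79.2° A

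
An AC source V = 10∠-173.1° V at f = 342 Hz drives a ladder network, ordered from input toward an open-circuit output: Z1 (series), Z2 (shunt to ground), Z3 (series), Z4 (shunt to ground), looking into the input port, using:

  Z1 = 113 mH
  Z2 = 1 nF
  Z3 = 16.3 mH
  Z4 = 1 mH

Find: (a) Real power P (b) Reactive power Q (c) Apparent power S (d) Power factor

Step 1 — Angular frequency: ω = 2π·f = 2π·342 = 2149 rad/s.
Step 2 — Component impedances:
  Z1: Z = jωL = j·2149·0.113 = 0 + j242.8 Ω
  Z2: Z = 1/(jωC) = -j/(ω·C) = 0 - j4.654e+05 Ω
  Z3: Z = jωL = j·2149·0.0163 = 0 + j35.03 Ω
  Z4: Z = jωL = j·2149·0.001 = 0 + j2.149 Ω
Step 3 — Ladder network (open output): work backward from the far end, alternating series and parallel combinations. Z_in = 0 + j280 Ω = 280∠90.0° Ω.
Step 4 — Source phasor: V = 10∠-173.1° V = -9.928 - j1.201 V.
Step 5 — Current: I = V / Z = -0.004291 + j0.03546 A = 0.03571∠96.9° A.
Step 6 — Complex power: S = V·I* = 0 + j0.3571 VA.
Step 7 — Real power: P = Re(S) = 0 W.
Step 8 — Reactive power: Q = Im(S) = 0.3571 VAR.
Step 9 — Apparent power: |S| = 0.3571 VA.
Step 10 — Power factor: PF = P/|S| = 0 (lagging).

(a) P = 0 W  (b) Q = 0.3571 VAR  (c) S = 0.3571 VA  (d) PF = 0 (lagging)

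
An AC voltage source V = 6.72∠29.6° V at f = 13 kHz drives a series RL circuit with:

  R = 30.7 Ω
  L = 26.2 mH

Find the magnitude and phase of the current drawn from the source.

Step 1 — Angular frequency: ω = 2π·f = 2π·1.3e+04 = 8.168e+04 rad/s.
Step 2 — Component impedances:
  R: Z = R = 30.7 Ω
  L: Z = jωL = j·8.168e+04·0.0262 = 0 + j2140 Ω
Step 3 — Series combination: Z_total = R + L = 30.7 + j2140 Ω = 2140∠89.2° Ω.
Step 4 — Source phasor: V = 6.72∠29.6° V = 5.843 + j3.319 V.
Step 5 — Ohm's law: I = V / Z_total = (5.843 + j3.319) / (30.7 + j2140) = 0.00159 - j0.002708 A.
Step 6 — Convert to polar: |I| = 0.00314 A, ∠I = -59.6°.

I = 0.00314∠-59.6° A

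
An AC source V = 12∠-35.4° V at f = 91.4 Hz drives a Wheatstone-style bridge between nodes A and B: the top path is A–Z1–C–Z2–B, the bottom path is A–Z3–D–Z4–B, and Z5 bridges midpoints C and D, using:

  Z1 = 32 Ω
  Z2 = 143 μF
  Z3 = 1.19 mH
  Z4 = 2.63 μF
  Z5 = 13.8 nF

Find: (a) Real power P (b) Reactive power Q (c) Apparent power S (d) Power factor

Step 1 — Angular frequency: ω = 2π·f = 2π·91.4 = 574.3 rad/s.
Step 2 — Component impedances:
  Z1: Z = R = 32 Ω
  Z2: Z = 1/(jωC) = -j/(ω·C) = 0 - j12.18 Ω
  Z3: Z = jωL = j·574.3·0.00119 = 0 + j0.6834 Ω
  Z4: Z = 1/(jωC) = -j/(ω·C) = 0 - j662.1 Ω
  Z5: Z = 1/(jωC) = -j/(ω·C) = 0 - j1.262e+05 Ω
Step 3 — Bridge requires nodal analysis (the Z5 bridge couples midpoints C and D, so the two paths cannot be reduced to a simple series/parallel combination). Setting node B to ground and injecting 1 A at node A, the 3-node admittance system at A, C, D solves to V_A = Z_AB = 30.78 - j13.43 Ω = 33.58∠-23.6° Ω.
Step 4 — Source phasor: V = 12∠-35.4° V = 9.782 - j6.951 V.
Step 5 — Current: I = V / Z = 0.3497 - j0.07328 A = 0.3573∠-11.8° A.
Step 6 — Complex power: S = V·I* = 3.93 - j1.714 VA.
Step 7 — Real power: P = Re(S) = 3.93 W.
Step 8 — Reactive power: Q = Im(S) = -1.714 VAR.
Step 9 — Apparent power: |S| = 4.288 VA.
Step 10 — Power factor: PF = P/|S| = 0.9166 (leading).

(a) P = 3.93 W  (b) Q = -1.714 VAR  (c) S = 4.288 VA  (d) PF = 0.9166 (leading)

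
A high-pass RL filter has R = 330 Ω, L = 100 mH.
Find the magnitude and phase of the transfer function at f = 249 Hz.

Step 1 — Angular frequency: ω = 2π·249 = 1565 rad/s.
Step 2 — Transfer function: H(jω) = jωL/(R + jωL).
Step 3 — Numerator jωL = j·156.5; denominator R + jωL = 330 + j156.5.
Step 4 — H = 0.1835 + j0.3871.
Step 5 — Magnitude: |H| = 0.4284 (-7.4 dB); phase: φ = 64.6°.

|H| = 0.4284 (-7.4 dB), φ = 64.6°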